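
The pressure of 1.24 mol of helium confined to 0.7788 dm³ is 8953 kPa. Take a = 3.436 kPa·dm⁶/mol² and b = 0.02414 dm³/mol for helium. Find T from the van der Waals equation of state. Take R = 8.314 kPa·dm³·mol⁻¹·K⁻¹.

T ≈ 651.0 K

T = (P + a n²/V²)(V − nb)/(nR)
P + a n²/V² = 8953 + (3.436)(1.24)²/(0.7788)² = 8961.7 kPa
V − nb = 0.7788 − (1.24)(0.02414) = 0.74887 dm³
T = (8961.7)(0.74887)/((1.24)(8.314)) = 651.0 K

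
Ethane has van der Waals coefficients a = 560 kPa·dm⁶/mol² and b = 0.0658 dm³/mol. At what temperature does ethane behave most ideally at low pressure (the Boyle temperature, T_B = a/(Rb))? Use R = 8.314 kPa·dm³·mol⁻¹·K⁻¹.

For a van der Waals gas the second virial coefficient B₂ = b − a/(RT) vanishes at T_B = a/(Rb).
T_B = 560/(8.314×0.0658) = 560/0.54706 = 1024 K

T_B ≈ 1024 K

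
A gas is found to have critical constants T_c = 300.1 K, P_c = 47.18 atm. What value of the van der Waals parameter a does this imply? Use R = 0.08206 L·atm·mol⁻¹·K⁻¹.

From T_c = 8a/(27Rb) and P_c = a/(27b²): a = 27 R² T_c²/(64 P_c).
a = 27×(0.08206)²×(300.1)²/(64×47.18) = 16374/3019.5 = 5.423 L²·atm/mol²

a ≈ 5.423 L²·atm/mol²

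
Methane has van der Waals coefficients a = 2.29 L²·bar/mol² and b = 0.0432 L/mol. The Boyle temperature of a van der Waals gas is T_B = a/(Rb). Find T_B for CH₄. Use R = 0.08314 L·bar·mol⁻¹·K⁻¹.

For a van der Waals gas the second virial coefficient B₂ = b − a/(RT) vanishes at T_B = a/(Rb).
T_B = 2.29/(0.08314×0.0432) = 2.29/0.0035916 = 637.6 K

T_B ≈ 637.6 K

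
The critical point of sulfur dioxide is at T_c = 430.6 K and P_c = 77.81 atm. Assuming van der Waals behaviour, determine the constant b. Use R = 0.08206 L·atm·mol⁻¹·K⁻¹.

b ≈ 0.05676 L/mol

From T_c = 8a/(27Rb) and P_c = a/(27b²): b = R T_c/(8 P_c).
b = (0.08206)(430.6)/(8×77.81) = 35.335/622.48 = 0.05676 L/mol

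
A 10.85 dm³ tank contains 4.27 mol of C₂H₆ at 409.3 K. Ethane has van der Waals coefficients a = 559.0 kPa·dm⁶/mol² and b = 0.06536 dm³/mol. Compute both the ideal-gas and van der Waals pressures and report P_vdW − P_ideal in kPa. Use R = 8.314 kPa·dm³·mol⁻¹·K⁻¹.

Ideal: P_ideal = nRT/V = (4.27)(8.314)(409.3)/10.85 = 1339.21 kPa
vdW: P = nRT/(V − nb) − a n²/V² = 14530.5/10.5709 − 10192.2/117.723 = 1374.58 − 86.5778 = 1288.00 kPa
ΔP = 1288.00 − 1339.21 = -51.2 kPa

ΔP ≈ -51.2 kPa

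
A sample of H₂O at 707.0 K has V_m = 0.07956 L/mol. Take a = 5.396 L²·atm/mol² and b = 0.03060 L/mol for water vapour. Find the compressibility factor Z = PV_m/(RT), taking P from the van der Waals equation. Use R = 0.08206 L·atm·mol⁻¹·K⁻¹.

Z ≈ 0.4560

P = RT/(V_m − b) − a/V_m² = (0.08206)(707.0)/(0.07956 − 0.03060) − 5.396/(0.07956)²
  = 58.016/0.048960 − 852.48 = 1185.0 − 852.48 = 332.5 atm
Z = PV_m/(RT) = (332.5)(0.07956)/((0.08206)(707.0)) = 26.454/58.016 = 0.4560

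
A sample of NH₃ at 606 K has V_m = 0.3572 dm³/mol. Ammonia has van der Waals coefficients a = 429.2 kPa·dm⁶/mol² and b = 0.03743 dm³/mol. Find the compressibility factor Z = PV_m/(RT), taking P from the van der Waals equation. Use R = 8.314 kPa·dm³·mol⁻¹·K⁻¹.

Z ≈ 0.8786

P = RT/(V_m − b) − a/V_m² = (8.314)(606)/(0.3572 − 0.03743) − 429.2/(0.3572)²
  = 5038.3/0.31977 − 3363.9 = 15756 − 3363.9 = 12392 kPa
Z = PV_m/(RT) = (12392)(0.3572)/((8.314)(606)) = 4426.4/5038.3 = 0.8786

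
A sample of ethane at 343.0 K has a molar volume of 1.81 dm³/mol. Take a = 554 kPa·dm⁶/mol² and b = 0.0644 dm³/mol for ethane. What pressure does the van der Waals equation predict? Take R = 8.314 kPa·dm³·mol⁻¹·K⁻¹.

P ≈ 1465 kPa

P = RT/(V_m − b) − a/V_m²
RT/(V_m − b) = (8.314)(343.0)/(1.81 − 0.0644) = 2851.7/1.7456 = 1633.7 kPa
a/V_m² = 554/(1.81)² = 169.10 kPa
P = 1633.7 − 169.10 = 1465 kPa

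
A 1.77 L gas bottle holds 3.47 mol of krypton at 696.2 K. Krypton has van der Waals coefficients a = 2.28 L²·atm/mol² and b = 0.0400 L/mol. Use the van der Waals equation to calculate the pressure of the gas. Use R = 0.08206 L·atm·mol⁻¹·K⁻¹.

P = nRT/(V − nb) − a n²/V²
nRT/(V − nb) = (3.47)(0.08206)(696.2)/(1.77 − 3.47×0.0400) = 198.24/1.6312 = 121.53 atm
a n²/V² = (2.28)(3.47)²/(1.77)² = 8.7629 atm
P = 121.53 − 8.7629 = 112.8 atm

P ≈ 112.8 atm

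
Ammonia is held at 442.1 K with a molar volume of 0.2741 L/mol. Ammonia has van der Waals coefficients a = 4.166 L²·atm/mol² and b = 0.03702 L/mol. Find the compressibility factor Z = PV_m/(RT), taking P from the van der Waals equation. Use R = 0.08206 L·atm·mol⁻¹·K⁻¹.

P = RT/(V_m − b) − a/V_m² = (0.08206)(442.1)/(0.2741 − 0.03702) − 4.166/(0.2741)²
  = 36.279/0.23708 − 55.450 = 153.02 − 55.450 = 97.57 atm
Z = PV_m/(RT) = (97.57)(0.2741)/((0.08206)(442.1)) = 26.744/36.279 = 0.7372

Z ≈ 0.7372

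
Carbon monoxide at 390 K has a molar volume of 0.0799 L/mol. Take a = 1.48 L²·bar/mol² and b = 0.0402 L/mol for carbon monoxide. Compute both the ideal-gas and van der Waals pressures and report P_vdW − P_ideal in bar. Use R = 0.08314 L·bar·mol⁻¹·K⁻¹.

Ideal: P_ideal = RT/V_m = (0.08314)(390)/0.0799 = 405.815 bar
vdW: P = RT/(V_m − b) − a/V_m² = 32.4246/0.0397000 − 1.48/0.00638401 = 816.741 − 231.829 = 584.912 bar
ΔP = 584.912 − 405.815 = 179.1 bar

ΔP ≈ 179.1 bar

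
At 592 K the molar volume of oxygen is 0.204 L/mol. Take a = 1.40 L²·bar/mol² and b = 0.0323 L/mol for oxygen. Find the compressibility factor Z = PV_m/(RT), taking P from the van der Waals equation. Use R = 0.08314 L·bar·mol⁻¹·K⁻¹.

Z ≈ 1.049

P = RT/(V_m − b) − a/V_m² = (0.08314)(592)/(0.204 − 0.0323) − 1.40/(0.204)²
  = 49.219/0.17170 − 33.641 = 286.66 − 33.641 = 253.02 bar
Z = PV_m/(RT) = (253.02)(0.204)/((0.08314)(592)) = 51.616/49.219 = 1.049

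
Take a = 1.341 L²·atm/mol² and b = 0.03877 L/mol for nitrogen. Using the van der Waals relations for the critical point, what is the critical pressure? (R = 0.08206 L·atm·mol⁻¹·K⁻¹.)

For a van der Waals gas, P_c = a/(27b²).
P_c = 1.341/(27×(0.03877)²) = 1.341/0.040584 = 33.04 atm

P_c ≈ 33.04 atm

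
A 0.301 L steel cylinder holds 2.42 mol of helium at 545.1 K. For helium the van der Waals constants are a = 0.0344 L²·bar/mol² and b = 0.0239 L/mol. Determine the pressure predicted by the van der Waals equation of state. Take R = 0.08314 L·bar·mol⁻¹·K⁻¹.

P ≈ 448.8 bar

P = nRT/(V − nb) − a n²/V²
nRT/(V − nb) = (2.42)(0.08314)(545.1)/(0.301 − 2.42×0.0239) = 109.67/0.24316 = 451.02 bar
a n²/V² = (0.0344)(2.42)²/(0.301)² = 2.2236 bar
P = 451.02 − 2.2236 = 448.8 bar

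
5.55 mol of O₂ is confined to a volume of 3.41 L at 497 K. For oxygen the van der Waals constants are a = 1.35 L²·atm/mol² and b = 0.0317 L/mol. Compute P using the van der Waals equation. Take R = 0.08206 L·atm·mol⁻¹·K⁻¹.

P = nRT/(V − nb) − a n²/V²
nRT/(V − nb) = (5.55)(0.08206)(497)/(3.41 − 5.55×0.0317) = 226.35/3.2341 = 69.989 atm
a n²/V² = (1.35)(5.55)²/(3.41)² = 3.5761 atm
P = 69.989 − 3.5761 = 66.41 atm

P ≈ 66.41 atm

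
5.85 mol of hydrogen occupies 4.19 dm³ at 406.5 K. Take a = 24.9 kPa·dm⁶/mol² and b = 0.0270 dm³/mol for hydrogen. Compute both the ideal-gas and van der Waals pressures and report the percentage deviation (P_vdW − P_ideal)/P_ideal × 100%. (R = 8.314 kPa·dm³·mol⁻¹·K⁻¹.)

2.89 %

Ideal: P_ideal = nRT/V = (5.85)(8.314)(406.5)/4.19 = 4718.59 kPa
vdW: P = nRT/(V − nb) − a n²/V² = 19770.9/4.03205 − 852.140/17.5561 = 4903.44 − 48.5381 = 4854.90 kPa
% deviation = (4854.90 − 4718.59)/4718.59 × 100% = 2.89%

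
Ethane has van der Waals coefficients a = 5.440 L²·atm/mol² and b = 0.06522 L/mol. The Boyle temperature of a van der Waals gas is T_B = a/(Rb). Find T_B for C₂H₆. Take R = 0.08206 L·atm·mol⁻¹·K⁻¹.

For a van der Waals gas the second virial coefficient B₂ = b − a/(RT) vanishes at T_B = a/(Rb).
T_B = 5.440/(0.08206×0.06522) = 5.440/0.0053520 = 1016 K

T_B ≈ 1016 K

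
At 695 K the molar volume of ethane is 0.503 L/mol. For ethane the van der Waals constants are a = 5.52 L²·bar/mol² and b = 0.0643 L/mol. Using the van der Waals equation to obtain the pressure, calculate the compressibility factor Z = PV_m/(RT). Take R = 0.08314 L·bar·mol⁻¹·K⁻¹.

P = RT/(V_m − b) − a/V_m² = (0.08314)(695)/(0.503 − 0.0643) − 5.52/(0.503)²
  = 57.782/0.43870 − 21.817 = 131.71 − 21.817 = 109.89 bar
Z = PV_m/(RT) = (109.89)(0.503)/((0.08314)(695)) = 55.275/57.782 = 0.9566

Z ≈ 0.9566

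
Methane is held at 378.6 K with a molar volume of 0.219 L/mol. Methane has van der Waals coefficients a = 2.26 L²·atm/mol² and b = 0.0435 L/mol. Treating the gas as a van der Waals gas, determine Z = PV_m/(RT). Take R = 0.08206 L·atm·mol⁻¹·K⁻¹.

P = RT/(V_m − b) − a/V_m² = (0.08206)(378.6)/(0.219 − 0.0435) − 2.26/(0.219)²
  = 31.068/0.17550 − 47.122 = 177.03 − 47.122 = 129.91 atm
Z = PV_m/(RT) = (129.91)(0.219)/((0.08206)(378.6)) = 28.450/31.068 = 0.9157

Z ≈ 0.9157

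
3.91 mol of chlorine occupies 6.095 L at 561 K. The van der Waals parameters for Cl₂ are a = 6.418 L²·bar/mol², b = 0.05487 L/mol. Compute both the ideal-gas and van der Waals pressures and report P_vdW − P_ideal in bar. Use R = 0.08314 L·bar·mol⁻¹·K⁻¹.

Ideal: P_ideal = nRT/V = (3.91)(0.08314)(561)/6.095 = 29.9210 bar
vdW: P = nRT/(V − nb) − a n²/V² = 182.368/5.88046 − 98.1190/37.1490 = 31.0125 − 2.64123 = 28.3713 bar
ΔP = 28.3713 − 29.9210 = -1.550 bar

ΔP ≈ -1.550 bar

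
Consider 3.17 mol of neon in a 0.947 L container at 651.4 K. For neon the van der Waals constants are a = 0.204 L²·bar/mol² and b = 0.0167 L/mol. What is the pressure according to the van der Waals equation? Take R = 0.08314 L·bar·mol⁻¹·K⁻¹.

P ≈ 189.7 bar

P = nRT/(V − nb) − a n²/V²
nRT/(V − nb) = (3.17)(0.08314)(651.4)/(0.947 − 3.17×0.0167) = 171.68/0.89406 = 192.02 bar
a n²/V² = (0.204)(3.17)²/(0.947)² = 2.2859 bar
P = 192.02 − 2.2859 = 189.7 bar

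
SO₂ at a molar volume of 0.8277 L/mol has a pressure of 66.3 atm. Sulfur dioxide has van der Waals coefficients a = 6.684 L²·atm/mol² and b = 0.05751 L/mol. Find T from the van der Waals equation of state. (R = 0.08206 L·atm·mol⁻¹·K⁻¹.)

T ≈ 713.8 K

T = (P + a/V_m²)(V_m − b)/R
P + a/V_m² = 66.3 + 6.684/(0.8277)² = 76.056 atm
V_m − b = 0.8277 − 0.05751 = 0.77019 L/mol
T = (76.056)(0.77019)/0.08206 = 713.8 K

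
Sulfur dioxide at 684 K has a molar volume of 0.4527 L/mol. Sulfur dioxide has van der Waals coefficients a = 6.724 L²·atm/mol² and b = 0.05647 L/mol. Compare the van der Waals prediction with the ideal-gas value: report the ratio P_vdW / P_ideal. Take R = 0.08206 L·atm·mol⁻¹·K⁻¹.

Ideal: P_ideal = RT/V_m = (0.08206)(684)/0.4527 = 123.987 atm
vdW: P = RT/(V_m − b) − a/V_m² = 56.1290/0.396230 − 6.724/0.204937 = 141.658 − 32.8101 = 108.848 atm
Ratio = 108.848/123.987 = 0.8779

P_vdW / P_ideal ≈ 0.8779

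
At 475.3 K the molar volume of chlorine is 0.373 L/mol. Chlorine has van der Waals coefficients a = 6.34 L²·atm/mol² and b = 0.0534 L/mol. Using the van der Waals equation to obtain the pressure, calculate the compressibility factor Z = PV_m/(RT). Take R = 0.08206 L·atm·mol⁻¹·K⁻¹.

P = RT/(V_m − b) − a/V_m² = (0.08206)(475.3)/(0.373 − 0.0534) − 6.34/(0.373)²
  = 39.003/0.31960 − 45.569 = 122.04 − 45.569 = 76.47 atm
Z = PV_m/(RT) = (76.47)(0.373)/((0.08206)(475.3)) = 28.523/39.003 = 0.7313

Z ≈ 0.7313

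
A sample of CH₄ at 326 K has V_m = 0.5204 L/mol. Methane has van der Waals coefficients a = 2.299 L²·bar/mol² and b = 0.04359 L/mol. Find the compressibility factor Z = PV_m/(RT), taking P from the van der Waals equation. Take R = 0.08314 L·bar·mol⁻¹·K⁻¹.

P = RT/(V_m − b) − a/V_m² = (0.08314)(326)/(0.5204 − 0.04359) − 2.299/(0.5204)²
  = 27.104/0.47681 − 8.4892 = 56.844 − 8.4892 = 48.355 bar
Z = PV_m/(RT) = (48.355)(0.5204)/((0.08314)(326)) = 25.164/27.104 = 0.9284

Z ≈ 0.9284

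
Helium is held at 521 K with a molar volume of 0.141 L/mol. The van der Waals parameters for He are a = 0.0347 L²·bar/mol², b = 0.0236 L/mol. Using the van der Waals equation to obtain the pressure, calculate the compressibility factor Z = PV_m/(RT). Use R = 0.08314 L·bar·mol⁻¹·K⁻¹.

Z ≈ 1.195

P = RT/(V_m − b) − a/V_m² = (0.08314)(521)/(0.141 − 0.0236) − 0.0347/(0.141)²
  = 43.316/0.11740 − 1.7454 = 368.96 − 1.7454 = 367.21 bar
Z = PV_m/(RT) = (367.21)(0.141)/((0.08314)(521)) = 51.777/43.316 = 1.195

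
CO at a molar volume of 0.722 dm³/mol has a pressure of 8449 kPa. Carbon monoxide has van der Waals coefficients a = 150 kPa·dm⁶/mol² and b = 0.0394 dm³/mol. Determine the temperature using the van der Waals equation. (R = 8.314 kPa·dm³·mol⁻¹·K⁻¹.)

T = (P + a/V_m²)(V_m − b)/R
P + a/V_m² = 8449 + 150/(0.722)² = 8736.8 kPa
V_m − b = 0.722 − 0.0394 = 0.68260 dm³/mol
T = (8736.8)(0.68260)/8.314 = 717.3 K

T ≈ 717.3 K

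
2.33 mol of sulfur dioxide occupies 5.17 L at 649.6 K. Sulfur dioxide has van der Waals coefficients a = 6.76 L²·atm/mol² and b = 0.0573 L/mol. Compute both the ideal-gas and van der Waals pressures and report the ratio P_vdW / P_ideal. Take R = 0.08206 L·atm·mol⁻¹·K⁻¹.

P_vdW / P_ideal ≈ 0.9694

Ideal: P_ideal = nRT/V = (2.33)(0.08206)(649.6)/5.17 = 24.0239 atm
vdW: P = nRT/(V − nb) − a n²/V² = 124.203/5.03649 − 36.6994/26.7289 = 24.6606 − 1.37302 = 23.2876 atm
Ratio = 23.2876/24.0239 = 0.9694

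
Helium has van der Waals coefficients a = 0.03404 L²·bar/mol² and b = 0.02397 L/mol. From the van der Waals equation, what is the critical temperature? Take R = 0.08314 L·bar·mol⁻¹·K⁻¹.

T_c ≈ 5.061 K

For a van der Waals gas, T_c = 8a/(27Rb).
T_c = 8×0.03404/(27×0.08314×0.02397) = 0.27232/0.053807 = 5.061 K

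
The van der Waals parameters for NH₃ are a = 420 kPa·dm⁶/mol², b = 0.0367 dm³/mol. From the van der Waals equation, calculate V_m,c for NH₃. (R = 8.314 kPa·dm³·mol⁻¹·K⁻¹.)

For a van der Waals gas, V_m,c = 3b.
V_m,c = 3×0.0367 = 0.1101 dm³/mol

V_m,c ≈ 0.1101 dm³/mol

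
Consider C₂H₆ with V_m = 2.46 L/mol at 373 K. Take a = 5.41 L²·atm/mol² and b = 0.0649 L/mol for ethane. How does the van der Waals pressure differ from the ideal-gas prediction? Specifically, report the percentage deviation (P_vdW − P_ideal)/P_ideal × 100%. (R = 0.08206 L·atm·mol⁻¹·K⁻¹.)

Ideal: P_ideal = RT/V_m = (0.08206)(373)/2.46 = 12.4424 atm
vdW: P = RT/(V_m − b) − a/V_m² = 30.6084/2.39510 − 5.41/6.05160 = 12.7796 − 0.893978 = 11.8856 atm
% deviation = (11.8856 − 12.4424)/12.4424 × 100% = -4.48%

-4.48 %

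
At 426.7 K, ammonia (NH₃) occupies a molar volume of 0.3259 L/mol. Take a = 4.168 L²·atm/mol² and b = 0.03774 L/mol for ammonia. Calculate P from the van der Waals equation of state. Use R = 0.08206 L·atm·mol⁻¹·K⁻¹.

P = RT/(V_m − b) − a/V_m²
RT/(V_m − b) = (0.08206)(426.7)/(0.3259 − 0.03774) = 35.015/0.28816 = 121.51 atm
a/V_m² = 4.168/(0.3259)² = 39.243 atm
P = 121.51 − 39.243 = 82.27 atm

P ≈ 82.27 atm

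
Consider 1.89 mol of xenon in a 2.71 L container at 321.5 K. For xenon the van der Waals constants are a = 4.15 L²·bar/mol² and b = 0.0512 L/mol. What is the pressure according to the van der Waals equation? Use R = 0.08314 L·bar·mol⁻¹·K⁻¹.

P ≈ 17.31 bar

P = nRT/(V − nb) − a n²/V²
nRT/(V − nb) = (1.89)(0.08314)(321.5)/(2.71 − 1.89×0.0512) = 50.519/2.6132 = 19.332 bar
a n²/V² = (4.15)(1.89)²/(2.71)² = 2.0185 bar
P = 19.332 − 2.0185 = 17.31 bar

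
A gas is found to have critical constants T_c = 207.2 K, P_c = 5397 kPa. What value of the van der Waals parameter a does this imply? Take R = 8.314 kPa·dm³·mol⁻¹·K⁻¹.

From T_c = 8a/(27Rb) and P_c = a/(27b²): a = 27 R² T_c²/(64 P_c).
a = 27×(8.314)²×(207.2)²/(64×5397) = 80124126/345408 = 232.0 kPa·dm⁶/mol²

a ≈ 232.0 kPa·dm⁶/mol²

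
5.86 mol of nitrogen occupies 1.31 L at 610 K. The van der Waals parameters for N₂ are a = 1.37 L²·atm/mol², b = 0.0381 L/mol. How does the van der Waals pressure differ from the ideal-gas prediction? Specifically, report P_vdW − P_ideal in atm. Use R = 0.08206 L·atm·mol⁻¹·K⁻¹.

Ideal: P_ideal = nRT/V = (5.86)(0.08206)(610)/1.31 = 223.917 atm
vdW: P = nRT/(V − nb) − a n²/V² = 293.332/1.08673 − 47.0453/1.71610 = 269.922 − 27.4141 = 242.508 atm
ΔP = 242.508 − 223.917 = 18.59 atm

ΔP ≈ 18.59 atm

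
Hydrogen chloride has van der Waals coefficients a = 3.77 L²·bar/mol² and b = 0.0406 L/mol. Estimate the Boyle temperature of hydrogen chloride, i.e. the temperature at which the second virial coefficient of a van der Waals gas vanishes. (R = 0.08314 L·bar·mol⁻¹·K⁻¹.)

For a van der Waals gas the second virial coefficient B₂ = b − a/(RT) vanishes at T_B = a/(Rb).
T_B = 3.77/(0.08314×0.0406) = 3.77/0.0033755 = 1117 K

T_B ≈ 1117 K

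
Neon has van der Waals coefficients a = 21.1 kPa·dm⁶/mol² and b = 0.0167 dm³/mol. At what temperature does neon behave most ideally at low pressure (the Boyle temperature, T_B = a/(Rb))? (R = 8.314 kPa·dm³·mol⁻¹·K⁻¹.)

T_B ≈ 152.0 K

For a van der Waals gas the second virial coefficient B₂ = b − a/(RT) vanishes at T_B = a/(Rb).
T_B = 21.1/(8.314×0.0167) = 21.1/0.13884 = 152.0 K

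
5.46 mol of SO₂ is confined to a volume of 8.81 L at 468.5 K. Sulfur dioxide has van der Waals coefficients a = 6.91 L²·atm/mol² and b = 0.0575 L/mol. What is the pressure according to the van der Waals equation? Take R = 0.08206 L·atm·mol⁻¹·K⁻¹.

P = nRT/(V − nb) − a n²/V²
nRT/(V − nb) = (5.46)(0.08206)(468.5)/(8.81 − 5.46×0.0575) = 209.91/8.4961 = 24.707 atm
a n²/V² = (6.91)(5.46)²/(8.81)² = 2.6541 atm
P = 24.707 − 2.6541 = 22.05 atm

P ≈ 22.05 atm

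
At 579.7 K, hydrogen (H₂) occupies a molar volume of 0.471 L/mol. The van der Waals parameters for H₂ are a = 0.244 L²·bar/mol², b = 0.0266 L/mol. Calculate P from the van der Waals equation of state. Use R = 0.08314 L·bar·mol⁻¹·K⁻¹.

P ≈ 107.4 bar

P = RT/(V_m − b) − a/V_m²
RT/(V_m − b) = (0.08314)(579.7)/(0.471 − 0.0266) = 48.196/0.44440 = 108.45 bar
a/V_m² = 0.244/(0.471)² = 1.0999 bar
P = 108.45 − 1.0999 = 107.4 bar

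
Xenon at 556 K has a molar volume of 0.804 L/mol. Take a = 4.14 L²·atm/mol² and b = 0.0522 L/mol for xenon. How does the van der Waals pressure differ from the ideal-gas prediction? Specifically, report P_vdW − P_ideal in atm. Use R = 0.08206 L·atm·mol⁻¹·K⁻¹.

Ideal: P_ideal = RT/V_m = (0.08206)(556)/0.804 = 56.7480 atm
vdW: P = RT/(V_m − b) − a/V_m² = 45.6254/0.751800 − 4.14/0.646416 = 60.6882 − 6.40454 = 54.2837 atm
ΔP = 54.2837 − 56.7480 = -2.464 atm

ΔP ≈ -2.464 atm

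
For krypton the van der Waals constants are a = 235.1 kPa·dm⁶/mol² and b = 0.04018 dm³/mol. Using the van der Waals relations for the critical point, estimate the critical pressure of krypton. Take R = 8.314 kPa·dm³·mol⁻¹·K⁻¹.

P_c ≈ 5393 kPa

For a van der Waals gas, P_c = a/(27b²).
P_c = 235.1/(27×(0.04018)²) = 235.1/0.043590 = 5393 kPa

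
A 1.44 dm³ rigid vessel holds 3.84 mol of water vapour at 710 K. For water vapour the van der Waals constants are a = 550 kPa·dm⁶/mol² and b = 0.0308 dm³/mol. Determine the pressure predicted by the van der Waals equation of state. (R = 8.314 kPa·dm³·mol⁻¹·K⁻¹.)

P = nRT/(V − nb) − a n²/V²
nRT/(V − nb) = (3.84)(8.314)(710)/(1.44 − 3.84×0.0308) = 22667/1.3217 = 17150 kPa
a n²/V² = (550)(3.84)²/(1.44)² = 3911.1 kPa
P = 17150 − 3911.1 = 13239 kPa

P ≈ 13239 kPa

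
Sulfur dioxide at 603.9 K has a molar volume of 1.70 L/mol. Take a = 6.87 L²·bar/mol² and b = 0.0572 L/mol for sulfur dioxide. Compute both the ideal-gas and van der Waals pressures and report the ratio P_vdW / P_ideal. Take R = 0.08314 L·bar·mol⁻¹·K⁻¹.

P_vdW / P_ideal ≈ 0.9543

Ideal: P_ideal = RT/V_m = (0.08314)(603.9)/1.70 = 29.5343 bar
vdW: P = RT/(V_m − b) − a/V_m² = 50.2082/1.64280 − 6.87/2.89000 = 30.5626 − 2.37716 = 28.1854 bar
Ratio = 28.1854/29.5343 = 0.9543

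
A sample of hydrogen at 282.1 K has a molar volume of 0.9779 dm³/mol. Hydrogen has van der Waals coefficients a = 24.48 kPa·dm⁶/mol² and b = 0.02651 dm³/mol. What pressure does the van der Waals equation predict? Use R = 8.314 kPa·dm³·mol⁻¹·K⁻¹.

P = RT/(V_m − b) − a/V_m²
RT/(V_m − b) = (8.314)(282.1)/(0.9779 − 0.02651) = 2345.4/0.95139 = 2465.2 kPa
a/V_m² = 24.48/(0.9779)² = 25.599 kPa
P = 2465.2 − 25.599 = 2440 kPa

P ≈ 2440 kPa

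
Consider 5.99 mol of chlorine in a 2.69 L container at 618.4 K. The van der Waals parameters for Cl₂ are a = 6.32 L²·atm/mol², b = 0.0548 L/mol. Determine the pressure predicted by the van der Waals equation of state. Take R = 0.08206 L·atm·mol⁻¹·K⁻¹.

P = nRT/(V − nb) − a n²/V²
nRT/(V − nb) = (5.99)(0.08206)(618.4)/(2.69 − 5.99×0.0548) = 303.97/2.3617 = 128.71 atm
a n²/V² = (6.32)(5.99)²/(2.69)² = 31.338 atm
P = 128.71 − 31.338 = 97.37 atm

P ≈ 97.37 atm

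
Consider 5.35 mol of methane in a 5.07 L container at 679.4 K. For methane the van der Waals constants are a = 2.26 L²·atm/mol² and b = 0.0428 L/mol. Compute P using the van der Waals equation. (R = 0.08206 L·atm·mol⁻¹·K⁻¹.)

P = nRT/(V − nb) − a n²/V²
nRT/(V − nb) = (5.35)(0.08206)(679.4)/(5.07 − 5.35×0.0428) = 298.27/4.8410 = 61.613 atm
a n²/V² = (2.26)(5.35)²/(5.07)² = 2.5165 atm
P = 61.613 − 2.5165 = 59.10 atm

P ≈ 59.10 atm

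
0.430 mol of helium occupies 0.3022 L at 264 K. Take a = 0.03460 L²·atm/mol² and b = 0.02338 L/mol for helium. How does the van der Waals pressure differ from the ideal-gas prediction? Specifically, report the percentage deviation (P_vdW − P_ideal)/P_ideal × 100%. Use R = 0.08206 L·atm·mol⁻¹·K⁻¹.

Ideal: P_ideal = nRT/V = (0.430)(0.08206)(264)/0.3022 = 30.8255 atm
vdW: P = nRT/(V − nb) − a n²/V² = 9.31545/0.292147 − 0.00639754/0.0913248 = 31.8862 − 0.0700526 = 31.8161 atm
% deviation = (31.8161 − 30.8255)/30.8255 × 100% = 3.21%

3.21 %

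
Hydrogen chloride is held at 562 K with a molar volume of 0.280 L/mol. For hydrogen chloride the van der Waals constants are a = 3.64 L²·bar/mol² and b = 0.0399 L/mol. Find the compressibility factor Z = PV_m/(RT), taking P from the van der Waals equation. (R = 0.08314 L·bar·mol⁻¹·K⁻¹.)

P = RT/(V_m − b) − a/V_m² = (0.08314)(562)/(0.280 − 0.0399) − 3.64/(0.280)²
  = 46.725/0.24010 − 46.429 = 194.61 − 46.429 = 148.18 bar
Z = PV_m/(RT) = (148.18)(0.280)/((0.08314)(562)) = 41.490/46.725 = 0.8880

Z ≈ 0.8880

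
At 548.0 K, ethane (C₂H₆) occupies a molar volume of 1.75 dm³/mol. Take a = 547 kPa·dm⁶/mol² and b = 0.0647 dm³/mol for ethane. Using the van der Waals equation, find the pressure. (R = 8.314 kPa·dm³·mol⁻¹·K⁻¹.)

P ≈ 2525 kPa

P = RT/(V_m − b) − a/V_m²
RT/(V_m − b) = (8.314)(548.0)/(1.75 − 0.0647) = 4556.1/1.6853 = 2703.4 kPa
a/V_m² = 547/(1.75)² = 178.61 kPa
P = 2703.4 − 178.61 = 2525 kPa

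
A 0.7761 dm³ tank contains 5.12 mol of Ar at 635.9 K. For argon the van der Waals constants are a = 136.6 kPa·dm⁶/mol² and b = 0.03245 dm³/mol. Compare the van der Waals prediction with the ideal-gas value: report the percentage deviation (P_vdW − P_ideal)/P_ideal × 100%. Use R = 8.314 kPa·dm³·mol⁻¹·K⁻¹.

10.19 %

Ideal: P_ideal = nRT/V = (5.12)(8.314)(635.9)/0.7761 = 34878.0 kPa
vdW: P = nRT/(V − nb) − a n²/V² = 27068.8/0.609956 − 3580.89/0.602331 = 44378.3 − 5945.05 = 38433.3 kPa
% deviation = (38433.3 − 34878.0)/34878.0 × 100% = 10.19%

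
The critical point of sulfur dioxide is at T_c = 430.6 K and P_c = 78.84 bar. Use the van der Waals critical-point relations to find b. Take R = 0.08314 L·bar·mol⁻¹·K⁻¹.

From T_c = 8a/(27Rb) and P_c = a/(27b²): b = R T_c/(8 P_c).
b = (0.08314)(430.6)/(8×78.84) = 35.800/630.72 = 0.05676 L/mol

b ≈ 0.05676 L/mol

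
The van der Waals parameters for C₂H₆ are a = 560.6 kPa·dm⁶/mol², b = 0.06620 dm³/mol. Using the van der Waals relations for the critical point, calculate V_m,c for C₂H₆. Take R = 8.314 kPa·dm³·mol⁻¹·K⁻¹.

For a van der Waals gas, V_m,c = 3b.
V_m,c = 3×0.06620 = 0.1986 dm³/mol

V_m,c ≈ 0.1986 dm³/mol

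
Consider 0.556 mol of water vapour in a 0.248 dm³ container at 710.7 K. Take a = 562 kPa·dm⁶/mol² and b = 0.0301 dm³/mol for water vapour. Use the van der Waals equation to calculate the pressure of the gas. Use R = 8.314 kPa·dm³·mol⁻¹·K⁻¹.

P = nRT/(V − nb) − a n²/V²
nRT/(V − nb) = (0.556)(8.314)(710.7)/(0.248 − 0.556×0.0301) = 3285.3/0.23126 = 14206 kPa
a n²/V² = (562)(0.556)²/(0.248)² = 2824.8 kPa
P = 14206 − 2824.8 = 11381 kPa

P ≈ 11381 kPa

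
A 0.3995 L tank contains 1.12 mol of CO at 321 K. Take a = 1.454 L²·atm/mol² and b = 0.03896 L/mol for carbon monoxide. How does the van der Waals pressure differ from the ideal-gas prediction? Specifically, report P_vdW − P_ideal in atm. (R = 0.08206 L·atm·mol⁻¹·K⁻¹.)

Ideal: P_ideal = nRT/V = (1.12)(0.08206)(321)/0.3995 = 73.8478 atm
vdW: P = nRT/(V − nb) − a n²/V² = 29.5022/0.355865 − 1.82390/0.159600 = 82.9028 − 11.4279 = 71.4749 atm
ΔP = 71.4749 − 73.8478 = -2.373 atm

ΔP ≈ -2.373 atm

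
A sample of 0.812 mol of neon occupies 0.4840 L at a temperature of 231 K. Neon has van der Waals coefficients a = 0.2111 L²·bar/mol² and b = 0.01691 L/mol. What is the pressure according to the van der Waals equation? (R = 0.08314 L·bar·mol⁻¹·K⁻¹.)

P = nRT/(V − nb) − a n²/V²
nRT/(V − nb) = (0.812)(0.08314)(231)/(0.4840 − 0.812×0.01691) = 15.595/0.47027 = 33.162 bar
a n²/V² = (0.2111)(0.812)²/(0.4840)² = 0.59417 bar
P = 33.162 − 0.59417 = 32.57 bar

P ≈ 32.57 bar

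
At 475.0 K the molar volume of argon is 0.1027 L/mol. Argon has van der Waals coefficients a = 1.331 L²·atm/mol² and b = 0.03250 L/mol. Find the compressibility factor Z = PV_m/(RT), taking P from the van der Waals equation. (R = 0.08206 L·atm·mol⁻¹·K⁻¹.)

P = RT/(V_m − b) − a/V_m² = (0.08206)(475.0)/(0.1027 − 0.03250) − 1.331/(0.1027)²
  = 38.979/0.070200 − 126.19 = 555.26 − 126.19 = 429.07 atm
Z = PV_m/(RT) = (429.07)(0.1027)/((0.08206)(475.0)) = 44.065/38.979 = 1.130

Z ≈ 1.130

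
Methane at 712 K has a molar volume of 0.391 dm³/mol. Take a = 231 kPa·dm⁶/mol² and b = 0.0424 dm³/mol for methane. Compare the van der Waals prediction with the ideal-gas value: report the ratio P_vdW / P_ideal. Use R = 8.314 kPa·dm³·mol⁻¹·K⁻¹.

Ideal: P_ideal = RT/V_m = (8.314)(712)/0.391 = 15139.6 kPa
vdW: P = RT/(V_m − b) − a/V_m² = 5919.57/0.348600 − 231/0.152881 = 16981.0 − 1510.98 = 15470.0 kPa
Ratio = 15470.0/15139.6 = 1.022

P_vdW / P_ideal ≈ 1.022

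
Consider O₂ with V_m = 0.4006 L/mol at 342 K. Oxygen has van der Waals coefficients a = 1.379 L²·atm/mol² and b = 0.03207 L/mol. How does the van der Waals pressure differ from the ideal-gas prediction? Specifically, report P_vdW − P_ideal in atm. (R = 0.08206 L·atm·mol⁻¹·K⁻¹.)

ΔP ≈ -2.497 atm

Ideal: P_ideal = RT/V_m = (0.08206)(342)/0.4006 = 70.0562 atm
vdW: P = RT/(V_m − b) − a/V_m² = 28.0645/0.368530 − 1.379/0.160480 = 76.1526 − 8.59297 = 67.5596 atm
ΔP = 67.5596 − 70.0562 = -2.497 atm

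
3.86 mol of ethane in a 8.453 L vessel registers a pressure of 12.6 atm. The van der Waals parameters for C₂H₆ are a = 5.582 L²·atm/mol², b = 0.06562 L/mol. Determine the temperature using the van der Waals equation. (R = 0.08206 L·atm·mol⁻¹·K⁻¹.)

T ≈ 356.3 K

T = (P + a n²/V²)(V − nb)/(nR)
P + a n²/V² = 12.6 + (5.582)(3.86)²/(8.453)² = 13.764 atm
V − nb = 8.453 − (3.86)(0.06562) = 8.1997 L
T = (13.764)(8.1997)/((3.86)(0.08206)) = 356.3 K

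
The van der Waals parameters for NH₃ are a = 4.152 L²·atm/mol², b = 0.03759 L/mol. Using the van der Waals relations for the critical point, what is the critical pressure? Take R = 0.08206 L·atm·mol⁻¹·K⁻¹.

For a van der Waals gas, P_c = a/(27b²).
P_c = 4.152/(27×(0.03759)²) = 4.152/0.038151 = 108.8 atm

P_c ≈ 108.8 atm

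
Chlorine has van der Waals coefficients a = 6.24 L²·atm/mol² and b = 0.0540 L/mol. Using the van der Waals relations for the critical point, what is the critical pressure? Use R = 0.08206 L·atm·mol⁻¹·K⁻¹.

P_c ≈ 79.26 atm

For a van der Waals gas, P_c = a/(27b²).
P_c = 6.24/(27×(0.0540)²) = 6.24/0.078732 = 79.26 atm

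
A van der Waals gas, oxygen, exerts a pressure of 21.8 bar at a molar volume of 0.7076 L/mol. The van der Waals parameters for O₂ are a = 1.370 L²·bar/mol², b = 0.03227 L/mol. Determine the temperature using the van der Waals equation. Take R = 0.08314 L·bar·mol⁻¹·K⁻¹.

T ≈ 199.3 K

T = (P + a/V_m²)(V_m − b)/R
P + a/V_m² = 21.8 + 1.370/(0.7076)² = 24.536 bar
V_m − b = 0.7076 − 0.03227 = 0.67533 L/mol
T = (24.536)(0.67533)/0.08314 = 199.3 K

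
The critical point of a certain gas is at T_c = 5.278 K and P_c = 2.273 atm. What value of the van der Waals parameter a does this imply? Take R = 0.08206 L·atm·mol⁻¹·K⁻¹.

From T_c = 8a/(27Rb) and P_c = a/(27b²): a = 27 R² T_c²/(64 P_c).
a = 27×(0.08206)²×(5.278)²/(64×2.273) = 5.0648/145.47 = 0.03482 L²·atm/mol²

a ≈ 0.03482 L²·atm/mol²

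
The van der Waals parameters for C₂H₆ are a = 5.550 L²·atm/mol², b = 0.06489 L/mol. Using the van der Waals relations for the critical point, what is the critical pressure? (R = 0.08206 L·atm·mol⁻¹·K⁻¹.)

For a van der Waals gas, P_c = a/(27b²).
P_c = 5.550/(27×(0.06489)²) = 5.550/0.11369 = 48.82 atm

P_c ≈ 48.82 atm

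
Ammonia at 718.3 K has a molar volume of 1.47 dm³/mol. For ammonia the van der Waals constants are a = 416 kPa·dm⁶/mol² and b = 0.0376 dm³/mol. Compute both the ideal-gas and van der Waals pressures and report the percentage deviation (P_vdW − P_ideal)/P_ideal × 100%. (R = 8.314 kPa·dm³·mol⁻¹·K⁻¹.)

-2.11 %

Ideal: P_ideal = RT/V_m = (8.314)(718.3)/1.47 = 4062.55 kPa
vdW: P = RT/(V_m − b) − a/V_m² = 5971.95/1.43240 − 416/2.16090 = 4169.19 − 192.512 = 3976.68 kPa
% deviation = (3976.68 − 4062.55)/4062.55 × 100% = -2.11%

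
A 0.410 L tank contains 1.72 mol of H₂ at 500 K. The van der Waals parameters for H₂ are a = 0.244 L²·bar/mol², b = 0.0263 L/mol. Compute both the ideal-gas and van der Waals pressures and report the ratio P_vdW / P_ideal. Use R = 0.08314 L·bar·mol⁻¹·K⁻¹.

Ideal: P_ideal = nRT/V = (1.72)(0.08314)(500)/0.410 = 174.391 bar
vdW: P = nRT/(V − nb) − a n²/V² = 71.5004/0.364764 − 0.721850/0.168100 = 196.018 − 4.29417 = 191.724 bar
Ratio = 191.724/174.391 = 1.099

P_vdW / P_ideal ≈ 1.099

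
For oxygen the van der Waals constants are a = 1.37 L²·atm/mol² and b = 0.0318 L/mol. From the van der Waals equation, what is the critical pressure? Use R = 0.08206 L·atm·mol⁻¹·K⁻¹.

For a van der Waals gas, P_c = a/(27b²).
P_c = 1.37/(27×(0.0318)²) = 1.37/0.027303 = 50.18 atm

P_c ≈ 50.18 atm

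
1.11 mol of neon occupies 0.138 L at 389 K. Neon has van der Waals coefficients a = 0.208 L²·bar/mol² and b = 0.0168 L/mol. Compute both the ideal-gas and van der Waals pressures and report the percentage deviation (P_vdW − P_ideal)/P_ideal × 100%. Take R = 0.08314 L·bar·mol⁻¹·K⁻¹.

10.45 %

Ideal: P_ideal = nRT/V = (1.11)(0.08314)(389)/0.138 = 260.138 bar
vdW: P = nRT/(V − nb) − a n²/V² = 35.8990/0.119352 − 0.256277/0.0190440 = 300.783 − 13.4571 = 287.326 bar
% deviation = (287.326 − 260.138)/260.138 × 100% = 10.45%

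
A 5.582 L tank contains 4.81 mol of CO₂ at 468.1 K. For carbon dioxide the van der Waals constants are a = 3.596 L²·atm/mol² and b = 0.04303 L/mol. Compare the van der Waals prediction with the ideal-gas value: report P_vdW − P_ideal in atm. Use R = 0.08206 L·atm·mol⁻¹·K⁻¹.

ΔP ≈ -1.396 atm

Ideal: P_ideal = nRT/V = (4.81)(0.08206)(468.1)/5.582 = 33.0998 atm
vdW: P = nRT/(V − nb) − a n²/V² = 184.763/5.37503 − 83.1974/31.1587 = 34.3743 − 2.67012 = 31.7042 atm
ΔP = 31.7042 − 33.0998 = -1.396 atm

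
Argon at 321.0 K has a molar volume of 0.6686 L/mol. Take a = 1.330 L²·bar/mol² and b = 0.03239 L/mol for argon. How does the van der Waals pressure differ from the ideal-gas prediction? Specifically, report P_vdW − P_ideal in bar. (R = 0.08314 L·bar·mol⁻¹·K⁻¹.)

Ideal: P_ideal = RT/V_m = (0.08314)(321.0)/0.6686 = 39.9162 bar
vdW: P = RT/(V_m − b) − a/V_m² = 26.6879/0.636210 − 1.330/0.447026 = 41.9483 − 2.97522 = 38.9731 bar
ΔP = 38.9731 − 39.9162 = -0.943 bar

ΔP ≈ -0.943 bar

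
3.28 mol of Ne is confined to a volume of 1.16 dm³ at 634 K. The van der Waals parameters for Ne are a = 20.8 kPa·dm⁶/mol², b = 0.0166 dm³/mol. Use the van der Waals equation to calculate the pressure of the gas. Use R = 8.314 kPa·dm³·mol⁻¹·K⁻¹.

P = nRT/(V − nb) − a n²/V²
nRT/(V − nb) = (3.28)(8.314)(634)/(1.16 − 3.28×0.0166) = 17289/1.1056 = 15638 kPa
a n²/V² = (20.8)(3.28)²/(1.16)² = 166.30 kPa
P = 15638 − 166.30 = 15472 kPa

P ≈ 15472 kPa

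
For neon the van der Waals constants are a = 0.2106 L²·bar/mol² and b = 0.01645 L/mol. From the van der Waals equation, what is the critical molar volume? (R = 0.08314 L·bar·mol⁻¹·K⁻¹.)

For a van der Waals gas, V_m,c = 3b.
V_m,c = 3×0.01645 = 0.04935 L/mol

V_m,c ≈ 0.04935 L/mol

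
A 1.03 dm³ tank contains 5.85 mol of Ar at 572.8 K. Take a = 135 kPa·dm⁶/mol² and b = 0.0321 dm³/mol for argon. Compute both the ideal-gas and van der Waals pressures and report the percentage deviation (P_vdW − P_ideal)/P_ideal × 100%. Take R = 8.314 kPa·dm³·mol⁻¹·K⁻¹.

6.20 %

Ideal: P_ideal = nRT/V = (5.85)(8.314)(572.8)/1.03 = 27047.8 kPa
vdW: P = nRT/(V − nb) − a n²/V² = 27859.2/0.842215 − 4620.04/1.06090 = 33078.5 − 4354.83 = 28723.7 kPa
% deviation = (28723.7 − 27047.8)/27047.8 × 100% = 6.20%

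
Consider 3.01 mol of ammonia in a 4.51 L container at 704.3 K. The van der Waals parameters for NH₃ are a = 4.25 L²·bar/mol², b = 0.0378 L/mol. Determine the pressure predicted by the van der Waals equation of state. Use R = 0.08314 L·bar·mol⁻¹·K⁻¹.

P ≈ 38.20 bar

P = nRT/(V − nb) − a n²/V²
nRT/(V − nb) = (3.01)(0.08314)(704.3)/(4.51 − 3.01×0.0378) = 176.25/4.3962 = 40.091 bar
a n²/V² = (4.25)(3.01)²/(4.51)² = 1.8931 bar
P = 40.091 − 1.8931 = 38.20 bar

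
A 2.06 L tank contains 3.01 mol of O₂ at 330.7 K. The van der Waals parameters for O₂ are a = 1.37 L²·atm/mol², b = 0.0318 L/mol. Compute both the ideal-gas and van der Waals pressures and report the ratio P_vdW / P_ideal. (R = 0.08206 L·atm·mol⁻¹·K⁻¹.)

Ideal: P_ideal = nRT/V = (3.01)(0.08206)(330.7)/2.06 = 39.6520 atm
vdW: P = nRT/(V − nb) − a n²/V² = 81.6831/1.96428 − 12.4123/4.24360 = 41.5842 − 2.92495 = 38.6593 atm
Ratio = 38.6593/39.6520 = 0.9750

P_vdW / P_ideal ≈ 0.9750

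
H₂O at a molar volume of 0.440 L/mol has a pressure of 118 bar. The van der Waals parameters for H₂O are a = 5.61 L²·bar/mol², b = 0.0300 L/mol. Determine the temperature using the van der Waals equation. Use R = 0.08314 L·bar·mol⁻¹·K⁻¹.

T ≈ 724.8 K

T = (P + a/V_m²)(V_m − b)/R
P + a/V_m² = 118 + 5.61/(0.440)² = 146.98 bar
V_m − b = 0.440 − 0.0300 = 0.41000 L/mol
T = (146.98)(0.41000)/0.08314 = 724.8 K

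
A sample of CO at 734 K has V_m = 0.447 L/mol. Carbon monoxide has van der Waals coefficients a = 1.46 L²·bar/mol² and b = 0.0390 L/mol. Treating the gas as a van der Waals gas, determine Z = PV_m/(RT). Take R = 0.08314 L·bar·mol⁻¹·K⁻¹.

Z ≈ 1.042

P = RT/(V_m − b) − a/V_m² = (0.08314)(734)/(0.447 − 0.0390) − 1.46/(0.447)²
  = 61.025/0.40800 − 7.3070 = 149.57 − 7.3070 = 142.26 bar
Z = PV_m/(RT) = (142.26)(0.447)/((0.08314)(734)) = 63.590/61.025 = 1.042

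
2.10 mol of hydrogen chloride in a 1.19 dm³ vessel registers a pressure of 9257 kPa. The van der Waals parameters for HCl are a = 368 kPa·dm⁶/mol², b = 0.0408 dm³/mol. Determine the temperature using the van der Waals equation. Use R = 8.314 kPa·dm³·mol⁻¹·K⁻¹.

T = (P + a n²/V²)(V − nb)/(nR)
P + a n²/V² = 9257 + (368)(2.10)²/(1.19)² = 10403 kPa
V − nb = 1.19 − (2.10)(0.0408) = 1.1043 dm³
T = (10403)(1.1043)/((2.10)(8.314)) = 658.0 K

T ≈ 658.0 K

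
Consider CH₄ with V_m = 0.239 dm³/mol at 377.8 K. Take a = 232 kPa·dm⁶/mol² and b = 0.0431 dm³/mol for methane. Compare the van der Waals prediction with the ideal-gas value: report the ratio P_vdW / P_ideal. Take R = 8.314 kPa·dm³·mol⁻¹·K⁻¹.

Ideal: P_ideal = RT/V_m = (8.314)(377.8)/0.239 = 13142.4 kPa
vdW: P = RT/(V_m − b) − a/V_m² = 3141.03/0.195900 − 232/0.0571210 = 16033.8 − 4061.55 = 11972.3 kPa
Ratio = 11972.3/13142.4 = 0.9110

P_vdW / P_ideal ≈ 0.9110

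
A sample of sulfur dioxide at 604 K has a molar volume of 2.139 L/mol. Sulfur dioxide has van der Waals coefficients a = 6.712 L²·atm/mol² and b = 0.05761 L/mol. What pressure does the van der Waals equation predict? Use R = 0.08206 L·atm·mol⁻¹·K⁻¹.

P = RT/(V_m − b) − a/V_m²
RT/(V_m − b) = (0.08206)(604)/(2.139 − 0.05761) = 49.564/2.0814 = 23.813 atm
a/V_m² = 6.712/(2.139)² = 1.4670 atm
P = 23.813 − 1.4670 = 22.35 atm

P ≈ 22.35 atm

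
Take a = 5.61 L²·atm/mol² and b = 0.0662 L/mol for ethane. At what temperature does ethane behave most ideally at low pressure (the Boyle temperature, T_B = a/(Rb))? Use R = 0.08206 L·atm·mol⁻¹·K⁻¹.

T_B ≈ 1033 K

For a van der Waals gas the second virial coefficient B₂ = b − a/(RT) vanishes at T_B = a/(Rb).
T_B = 5.61/(0.08206×0.0662) = 5.61/0.0054324 = 1033 K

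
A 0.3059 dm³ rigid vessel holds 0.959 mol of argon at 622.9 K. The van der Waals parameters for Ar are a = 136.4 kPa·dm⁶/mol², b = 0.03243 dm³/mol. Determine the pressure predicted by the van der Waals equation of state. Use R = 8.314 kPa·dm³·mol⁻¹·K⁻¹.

P ≈ 16732 kPa

P = nRT/(V − nb) − a n²/V²
nRT/(V − nb) = (0.959)(8.314)(622.9)/(0.3059 − 0.959×0.03243) = 4966.5/0.27480 = 18073 kPa
a n²/V² = (136.4)(0.959)²/(0.3059)² = 1340.6 kPa
P = 18073 − 1340.6 = 16732 kPa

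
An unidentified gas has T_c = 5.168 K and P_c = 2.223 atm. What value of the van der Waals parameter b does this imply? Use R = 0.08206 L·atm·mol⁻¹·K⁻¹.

From T_c = 8a/(27Rb) and P_c = a/(27b²): b = R T_c/(8 P_c).
b = (0.08206)(5.168)/(8×2.223) = 0.42409/17.784 = 0.02385 L/mol

b ≈ 0.02385 L/mol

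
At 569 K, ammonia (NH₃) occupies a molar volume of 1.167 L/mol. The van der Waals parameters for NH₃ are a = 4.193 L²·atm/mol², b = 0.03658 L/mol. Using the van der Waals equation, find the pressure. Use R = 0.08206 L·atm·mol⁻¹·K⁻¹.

P ≈ 38.23 atm

P = RT/(V_m − b) − a/V_m²
RT/(V_m − b) = (0.08206)(569)/(1.167 − 0.03658) = 46.692/1.1304 = 41.306 atm
a/V_m² = 4.193/(1.167)² = 3.0788 atm
P = 41.306 − 3.0788 = 38.23 atm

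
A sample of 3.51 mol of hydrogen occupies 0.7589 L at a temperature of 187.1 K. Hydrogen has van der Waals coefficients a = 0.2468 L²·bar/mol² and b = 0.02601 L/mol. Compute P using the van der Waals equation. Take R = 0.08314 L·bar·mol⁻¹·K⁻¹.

P = nRT/(V − nb) − a n²/V²
nRT/(V − nb) = (3.51)(0.08314)(187.1)/(0.7589 − 3.51×0.02601) = 54.600/0.66760 = 81.786 bar
a n²/V² = (0.2468)(3.51)²/(0.7589)² = 5.2795 bar
P = 81.786 − 5.2795 = 76.51 bar

P ≈ 76.51 bar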